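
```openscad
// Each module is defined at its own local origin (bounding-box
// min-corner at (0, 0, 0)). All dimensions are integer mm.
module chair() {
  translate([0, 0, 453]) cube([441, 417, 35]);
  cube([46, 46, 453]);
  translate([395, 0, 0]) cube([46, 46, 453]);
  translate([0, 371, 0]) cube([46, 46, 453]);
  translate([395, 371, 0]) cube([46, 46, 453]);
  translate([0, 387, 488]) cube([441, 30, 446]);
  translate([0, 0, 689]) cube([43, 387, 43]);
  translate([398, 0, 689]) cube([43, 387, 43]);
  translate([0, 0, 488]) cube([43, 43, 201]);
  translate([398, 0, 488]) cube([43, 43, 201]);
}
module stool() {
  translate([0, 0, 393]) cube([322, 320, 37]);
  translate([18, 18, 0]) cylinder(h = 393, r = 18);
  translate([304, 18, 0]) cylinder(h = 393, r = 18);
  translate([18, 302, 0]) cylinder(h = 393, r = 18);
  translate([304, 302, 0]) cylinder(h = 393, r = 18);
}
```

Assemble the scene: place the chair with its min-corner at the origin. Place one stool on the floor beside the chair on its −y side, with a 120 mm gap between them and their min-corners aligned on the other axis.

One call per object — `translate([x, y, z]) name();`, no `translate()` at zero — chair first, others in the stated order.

chair();
translate([0, -440, 0]) stool();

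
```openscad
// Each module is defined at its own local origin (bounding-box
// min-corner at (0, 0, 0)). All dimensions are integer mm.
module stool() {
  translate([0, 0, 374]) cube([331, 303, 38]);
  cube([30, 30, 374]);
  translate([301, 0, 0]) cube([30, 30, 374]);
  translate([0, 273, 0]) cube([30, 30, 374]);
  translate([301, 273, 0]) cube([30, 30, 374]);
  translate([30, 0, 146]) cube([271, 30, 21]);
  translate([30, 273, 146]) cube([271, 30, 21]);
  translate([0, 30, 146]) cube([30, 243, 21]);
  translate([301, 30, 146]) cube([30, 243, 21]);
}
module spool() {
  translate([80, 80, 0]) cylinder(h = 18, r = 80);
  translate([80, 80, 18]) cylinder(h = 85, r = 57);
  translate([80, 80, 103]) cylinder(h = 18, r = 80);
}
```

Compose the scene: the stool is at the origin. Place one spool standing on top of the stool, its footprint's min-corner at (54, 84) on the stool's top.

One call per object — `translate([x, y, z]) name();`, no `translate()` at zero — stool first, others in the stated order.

stool();
translate([54, 84, 412]) spool();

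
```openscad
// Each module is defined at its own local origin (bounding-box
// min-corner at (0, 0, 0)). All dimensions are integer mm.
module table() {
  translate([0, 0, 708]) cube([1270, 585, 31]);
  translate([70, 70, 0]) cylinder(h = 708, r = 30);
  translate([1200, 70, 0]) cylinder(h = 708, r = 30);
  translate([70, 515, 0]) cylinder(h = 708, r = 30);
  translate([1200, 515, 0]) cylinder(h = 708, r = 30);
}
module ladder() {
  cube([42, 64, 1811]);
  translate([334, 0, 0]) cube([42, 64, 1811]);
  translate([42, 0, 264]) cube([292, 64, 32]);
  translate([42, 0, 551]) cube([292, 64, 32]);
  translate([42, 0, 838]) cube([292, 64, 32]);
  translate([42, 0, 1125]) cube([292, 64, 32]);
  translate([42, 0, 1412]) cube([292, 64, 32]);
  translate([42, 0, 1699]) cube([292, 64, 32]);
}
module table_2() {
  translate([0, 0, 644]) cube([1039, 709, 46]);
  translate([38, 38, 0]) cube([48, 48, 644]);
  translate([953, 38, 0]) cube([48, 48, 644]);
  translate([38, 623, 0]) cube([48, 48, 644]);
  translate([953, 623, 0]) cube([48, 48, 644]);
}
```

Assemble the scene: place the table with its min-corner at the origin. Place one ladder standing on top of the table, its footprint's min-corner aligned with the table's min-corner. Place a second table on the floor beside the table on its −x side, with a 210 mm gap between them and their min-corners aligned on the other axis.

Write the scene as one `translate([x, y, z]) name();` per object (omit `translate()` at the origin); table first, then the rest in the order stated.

table();
translate([0, 0, 739]) ladder();
translate([-1249, 0, 0]) table_2();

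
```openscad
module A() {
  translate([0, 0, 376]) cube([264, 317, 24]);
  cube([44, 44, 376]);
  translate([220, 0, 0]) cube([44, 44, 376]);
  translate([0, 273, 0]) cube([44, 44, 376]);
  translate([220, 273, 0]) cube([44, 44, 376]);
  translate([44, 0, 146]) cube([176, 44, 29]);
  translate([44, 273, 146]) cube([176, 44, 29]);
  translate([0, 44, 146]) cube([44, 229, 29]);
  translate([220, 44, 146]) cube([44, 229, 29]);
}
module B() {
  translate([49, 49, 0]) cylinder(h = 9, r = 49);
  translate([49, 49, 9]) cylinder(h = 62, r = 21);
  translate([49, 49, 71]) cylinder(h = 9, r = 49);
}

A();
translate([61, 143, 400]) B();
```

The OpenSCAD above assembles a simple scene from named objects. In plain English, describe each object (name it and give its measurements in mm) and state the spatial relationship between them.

A is a four-legged stool. The seat is a 264×317×24 mm slab whose top surface is at z = 400 mm; four square legs, each 44×44 mm in cross-section, run from the floor (z = 0) to the underside of the seat, each flush with a corner of the seat. Four stretchers, 44 mm wide and 29 mm tall, connect adjacent legs with their undersides at z = 146 mm, each running between the inner faces of the legs it joins and aligned with the legs' outer faces on the other axis.

B is a spool: two coaxial disc flanges of radius 49 mm and thickness 9 mm, joined by a core cylinder of radius 21 mm and height 62 mm. The lower flange rests on z = 0 and the three cylinders share a vertical axis.

The spool is on top of the stool.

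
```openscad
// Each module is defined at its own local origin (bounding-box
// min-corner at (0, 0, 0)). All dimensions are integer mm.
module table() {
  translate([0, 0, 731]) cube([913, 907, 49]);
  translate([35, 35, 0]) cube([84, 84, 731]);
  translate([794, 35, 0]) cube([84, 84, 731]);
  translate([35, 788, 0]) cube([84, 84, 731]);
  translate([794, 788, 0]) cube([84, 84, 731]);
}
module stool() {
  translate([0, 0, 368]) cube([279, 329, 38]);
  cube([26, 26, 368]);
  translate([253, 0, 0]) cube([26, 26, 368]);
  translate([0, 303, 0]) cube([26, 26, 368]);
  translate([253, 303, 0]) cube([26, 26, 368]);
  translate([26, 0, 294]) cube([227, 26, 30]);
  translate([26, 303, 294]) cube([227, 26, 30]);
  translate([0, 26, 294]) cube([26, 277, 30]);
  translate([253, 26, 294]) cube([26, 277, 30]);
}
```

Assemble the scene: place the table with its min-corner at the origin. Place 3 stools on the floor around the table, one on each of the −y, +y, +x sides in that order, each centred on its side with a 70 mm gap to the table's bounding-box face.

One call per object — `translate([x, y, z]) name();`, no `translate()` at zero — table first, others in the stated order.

table();
translate([317, -399, 0]) stool();
translate([317, 977, 0]) stool();
translate([983, 289, 0]) stool();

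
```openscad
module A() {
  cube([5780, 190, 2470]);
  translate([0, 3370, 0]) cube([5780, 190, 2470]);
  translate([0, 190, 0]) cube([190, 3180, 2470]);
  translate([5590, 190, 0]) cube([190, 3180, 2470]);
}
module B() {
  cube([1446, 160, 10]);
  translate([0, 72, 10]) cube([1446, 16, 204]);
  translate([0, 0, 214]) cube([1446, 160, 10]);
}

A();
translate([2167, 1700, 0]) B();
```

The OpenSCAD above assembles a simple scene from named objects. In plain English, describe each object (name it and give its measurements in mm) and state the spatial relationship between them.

A is the wall frame of a small rectangular building: four walls, each 2470 mm tall and 190 mm thick, enclosing a footprint 5780 mm (x) by 3560 mm (y) outside-to-outside, with no floor or roof. The front and back walls (the −y and +y sides) span the full width; the two side walls fit between them.

B is an I-beam lying along x, 1446 mm long. Overall section height 224 mm. Two flanges 160 mm wide (y) and 10 mm thick, one on the floor and one at the top; a web 16 mm thick runs between them, centred on the flange width.

The I-beam sits inside the house frame, centred.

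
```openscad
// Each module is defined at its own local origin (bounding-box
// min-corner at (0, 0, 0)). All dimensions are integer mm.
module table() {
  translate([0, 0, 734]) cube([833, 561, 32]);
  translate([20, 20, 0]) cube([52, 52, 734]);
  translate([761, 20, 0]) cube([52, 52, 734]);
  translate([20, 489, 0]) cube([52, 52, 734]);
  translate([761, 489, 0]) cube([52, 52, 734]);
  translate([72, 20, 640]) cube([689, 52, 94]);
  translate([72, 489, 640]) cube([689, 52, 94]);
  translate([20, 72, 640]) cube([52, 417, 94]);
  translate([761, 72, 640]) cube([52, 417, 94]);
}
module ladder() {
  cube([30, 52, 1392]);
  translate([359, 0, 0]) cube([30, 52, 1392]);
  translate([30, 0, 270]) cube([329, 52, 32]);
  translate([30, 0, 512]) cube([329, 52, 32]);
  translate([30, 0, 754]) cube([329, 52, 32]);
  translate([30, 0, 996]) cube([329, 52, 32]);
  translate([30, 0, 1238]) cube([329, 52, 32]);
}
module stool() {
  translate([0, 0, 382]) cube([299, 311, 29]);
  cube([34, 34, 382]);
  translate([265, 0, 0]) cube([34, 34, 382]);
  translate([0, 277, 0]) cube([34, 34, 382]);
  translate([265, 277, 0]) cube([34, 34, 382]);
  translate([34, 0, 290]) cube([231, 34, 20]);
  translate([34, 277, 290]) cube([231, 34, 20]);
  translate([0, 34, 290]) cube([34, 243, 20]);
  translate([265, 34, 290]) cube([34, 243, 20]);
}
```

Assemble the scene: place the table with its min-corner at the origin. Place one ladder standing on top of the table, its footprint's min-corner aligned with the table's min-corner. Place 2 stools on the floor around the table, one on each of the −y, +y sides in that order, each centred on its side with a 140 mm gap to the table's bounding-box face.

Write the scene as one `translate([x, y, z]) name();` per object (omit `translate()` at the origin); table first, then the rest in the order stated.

table();
translate([0, 0, 766]) ladder();
translate([267, -451, 0]) stool();
translate([267, 701, 0]) stool();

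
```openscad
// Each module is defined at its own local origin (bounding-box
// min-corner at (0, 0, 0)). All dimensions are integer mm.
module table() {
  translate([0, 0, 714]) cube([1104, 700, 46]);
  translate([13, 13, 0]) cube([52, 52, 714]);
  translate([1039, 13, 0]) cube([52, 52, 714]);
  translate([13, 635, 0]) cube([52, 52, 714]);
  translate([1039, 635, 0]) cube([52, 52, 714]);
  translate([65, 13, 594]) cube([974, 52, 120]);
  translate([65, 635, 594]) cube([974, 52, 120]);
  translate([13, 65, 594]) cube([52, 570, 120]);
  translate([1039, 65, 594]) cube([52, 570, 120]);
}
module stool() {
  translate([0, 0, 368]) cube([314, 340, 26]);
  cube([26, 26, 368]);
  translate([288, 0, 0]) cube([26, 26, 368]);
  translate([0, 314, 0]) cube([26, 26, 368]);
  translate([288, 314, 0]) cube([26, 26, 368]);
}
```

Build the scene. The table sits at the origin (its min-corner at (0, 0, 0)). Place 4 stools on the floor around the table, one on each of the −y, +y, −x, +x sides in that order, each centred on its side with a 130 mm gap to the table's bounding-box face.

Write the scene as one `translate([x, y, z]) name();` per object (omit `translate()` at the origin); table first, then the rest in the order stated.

table();
translate([395, -470, 0]) stool();
translate([395, 830, 0]) stool();
translate([-444, 180, 0]) stool();
translate([1234, 180, 0]) stool();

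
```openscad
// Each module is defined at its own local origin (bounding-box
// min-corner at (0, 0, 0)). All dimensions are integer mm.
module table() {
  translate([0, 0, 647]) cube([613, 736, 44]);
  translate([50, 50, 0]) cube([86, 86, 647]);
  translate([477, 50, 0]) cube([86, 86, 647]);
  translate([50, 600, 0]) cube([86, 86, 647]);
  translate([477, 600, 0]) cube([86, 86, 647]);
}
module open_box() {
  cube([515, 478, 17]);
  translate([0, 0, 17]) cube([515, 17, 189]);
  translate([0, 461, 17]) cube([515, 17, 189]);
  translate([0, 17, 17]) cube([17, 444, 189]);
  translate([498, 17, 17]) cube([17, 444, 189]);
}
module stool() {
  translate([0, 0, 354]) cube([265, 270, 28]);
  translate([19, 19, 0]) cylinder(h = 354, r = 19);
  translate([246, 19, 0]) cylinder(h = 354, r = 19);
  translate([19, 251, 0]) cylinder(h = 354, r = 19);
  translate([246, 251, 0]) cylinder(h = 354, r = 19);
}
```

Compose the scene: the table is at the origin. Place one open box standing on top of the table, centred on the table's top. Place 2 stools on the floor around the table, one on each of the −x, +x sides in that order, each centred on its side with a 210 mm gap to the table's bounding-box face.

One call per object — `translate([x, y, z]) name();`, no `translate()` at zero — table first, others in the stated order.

table();
translate([49, 129, 691]) open_box();
translate([-475, 233, 0]) stool();
translate([823, 233, 0]) stool();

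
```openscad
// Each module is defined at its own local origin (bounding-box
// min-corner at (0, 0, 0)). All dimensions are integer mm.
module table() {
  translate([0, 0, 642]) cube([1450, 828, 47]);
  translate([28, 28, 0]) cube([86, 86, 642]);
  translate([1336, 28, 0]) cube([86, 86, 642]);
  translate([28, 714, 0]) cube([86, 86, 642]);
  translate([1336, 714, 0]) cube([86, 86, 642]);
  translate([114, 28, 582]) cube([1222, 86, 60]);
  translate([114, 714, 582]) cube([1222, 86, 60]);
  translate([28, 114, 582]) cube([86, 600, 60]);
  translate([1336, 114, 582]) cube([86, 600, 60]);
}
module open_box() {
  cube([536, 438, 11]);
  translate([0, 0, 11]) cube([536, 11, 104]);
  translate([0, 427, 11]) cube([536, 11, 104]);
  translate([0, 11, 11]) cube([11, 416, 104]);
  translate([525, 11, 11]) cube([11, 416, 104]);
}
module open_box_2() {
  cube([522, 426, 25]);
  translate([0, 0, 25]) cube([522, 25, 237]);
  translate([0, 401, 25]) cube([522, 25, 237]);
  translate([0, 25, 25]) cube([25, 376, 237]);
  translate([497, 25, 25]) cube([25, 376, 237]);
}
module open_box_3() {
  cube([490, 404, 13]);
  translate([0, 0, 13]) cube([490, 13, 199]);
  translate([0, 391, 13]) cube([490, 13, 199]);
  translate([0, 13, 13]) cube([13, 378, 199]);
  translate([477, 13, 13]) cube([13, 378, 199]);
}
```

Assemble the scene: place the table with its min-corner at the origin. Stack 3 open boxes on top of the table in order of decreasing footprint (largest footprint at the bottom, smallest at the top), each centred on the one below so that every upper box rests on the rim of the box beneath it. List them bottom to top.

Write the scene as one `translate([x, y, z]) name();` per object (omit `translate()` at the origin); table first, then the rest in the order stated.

table();
translate([457, 195, 689]) open_box();
translate([464, 201, 804]) open_box_2();
translate([480, 212, 1066]) open_box_3();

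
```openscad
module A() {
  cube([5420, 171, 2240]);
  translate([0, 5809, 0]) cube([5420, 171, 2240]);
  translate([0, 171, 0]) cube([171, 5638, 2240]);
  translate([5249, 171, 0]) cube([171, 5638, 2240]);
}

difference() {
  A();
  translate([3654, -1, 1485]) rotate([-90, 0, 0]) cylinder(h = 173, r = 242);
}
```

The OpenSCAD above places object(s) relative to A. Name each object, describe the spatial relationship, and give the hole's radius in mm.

A is a house frame. The house frame has a circular hole through its front wall. The hole's radius is 242 mm.

The subtracted cylinder has r = 242 mm.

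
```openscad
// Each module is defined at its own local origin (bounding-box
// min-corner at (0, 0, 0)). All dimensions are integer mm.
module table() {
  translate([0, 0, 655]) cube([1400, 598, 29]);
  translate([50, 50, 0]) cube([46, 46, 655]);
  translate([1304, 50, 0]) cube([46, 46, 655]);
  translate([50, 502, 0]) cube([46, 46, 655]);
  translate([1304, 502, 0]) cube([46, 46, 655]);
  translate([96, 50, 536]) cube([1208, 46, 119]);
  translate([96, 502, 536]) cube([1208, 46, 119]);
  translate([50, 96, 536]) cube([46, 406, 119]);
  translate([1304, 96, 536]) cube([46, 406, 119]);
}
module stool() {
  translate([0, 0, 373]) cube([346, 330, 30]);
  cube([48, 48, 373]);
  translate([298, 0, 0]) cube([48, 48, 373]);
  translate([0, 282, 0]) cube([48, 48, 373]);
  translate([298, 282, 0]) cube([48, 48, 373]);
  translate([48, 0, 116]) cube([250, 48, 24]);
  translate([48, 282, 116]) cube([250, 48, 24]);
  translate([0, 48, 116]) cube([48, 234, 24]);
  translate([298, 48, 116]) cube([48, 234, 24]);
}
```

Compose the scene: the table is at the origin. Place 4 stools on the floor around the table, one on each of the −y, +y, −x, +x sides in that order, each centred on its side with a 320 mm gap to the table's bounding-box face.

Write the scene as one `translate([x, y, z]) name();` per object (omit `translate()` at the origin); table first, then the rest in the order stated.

table();
translate([527, -650, 0]) stool();
translate([527, 918, 0]) stool();
translate([-666, 134, 0]) stool();
translate([1720, 134, 0]) stool();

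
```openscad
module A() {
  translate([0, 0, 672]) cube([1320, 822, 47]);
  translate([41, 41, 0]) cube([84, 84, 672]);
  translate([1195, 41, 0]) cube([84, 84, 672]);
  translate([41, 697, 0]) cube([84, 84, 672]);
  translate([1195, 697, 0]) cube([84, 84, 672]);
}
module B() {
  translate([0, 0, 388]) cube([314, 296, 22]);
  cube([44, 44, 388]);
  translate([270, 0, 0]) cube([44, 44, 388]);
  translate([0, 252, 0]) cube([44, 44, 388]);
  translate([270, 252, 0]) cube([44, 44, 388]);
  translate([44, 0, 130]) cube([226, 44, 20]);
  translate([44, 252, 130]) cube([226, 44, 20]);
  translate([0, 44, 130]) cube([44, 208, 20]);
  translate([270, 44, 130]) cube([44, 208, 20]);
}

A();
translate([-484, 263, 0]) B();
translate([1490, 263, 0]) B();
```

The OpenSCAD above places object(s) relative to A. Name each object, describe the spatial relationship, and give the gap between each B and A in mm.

A is a table. B is a stool. Two stools sit around the table at the −x, +x sides. The gap between each stool and the table is 170 mm.

Each stool's nearest face is 170 mm from the table's bounding box.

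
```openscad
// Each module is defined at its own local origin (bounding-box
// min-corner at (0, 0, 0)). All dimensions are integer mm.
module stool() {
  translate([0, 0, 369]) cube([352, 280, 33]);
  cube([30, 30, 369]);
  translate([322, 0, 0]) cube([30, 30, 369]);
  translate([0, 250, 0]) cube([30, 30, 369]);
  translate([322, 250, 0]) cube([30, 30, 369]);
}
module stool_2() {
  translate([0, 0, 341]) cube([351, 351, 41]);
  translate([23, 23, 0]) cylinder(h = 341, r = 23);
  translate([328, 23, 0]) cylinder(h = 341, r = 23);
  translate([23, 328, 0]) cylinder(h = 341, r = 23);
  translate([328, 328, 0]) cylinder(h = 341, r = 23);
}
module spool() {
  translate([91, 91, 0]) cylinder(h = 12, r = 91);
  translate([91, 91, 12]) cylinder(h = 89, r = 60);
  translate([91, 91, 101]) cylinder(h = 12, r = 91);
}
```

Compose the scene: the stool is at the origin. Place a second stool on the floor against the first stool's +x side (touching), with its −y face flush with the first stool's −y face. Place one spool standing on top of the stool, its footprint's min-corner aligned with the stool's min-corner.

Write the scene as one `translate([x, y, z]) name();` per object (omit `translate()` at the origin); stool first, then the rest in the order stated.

stool();
translate([352, 0, 0]) stool_2();
translate([0, 0, 402]) spool();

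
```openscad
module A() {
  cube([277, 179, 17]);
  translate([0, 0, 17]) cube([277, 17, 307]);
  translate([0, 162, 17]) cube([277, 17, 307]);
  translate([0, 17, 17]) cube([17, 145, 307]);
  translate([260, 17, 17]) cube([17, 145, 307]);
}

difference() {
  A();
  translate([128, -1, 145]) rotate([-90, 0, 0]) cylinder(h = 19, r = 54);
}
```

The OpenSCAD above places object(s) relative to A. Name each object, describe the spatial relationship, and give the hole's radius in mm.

The subtracted cylinder has r = 54 mm.

A is an open box. The open box has a circular hole through its front wall. The hole's radius is 54 mm.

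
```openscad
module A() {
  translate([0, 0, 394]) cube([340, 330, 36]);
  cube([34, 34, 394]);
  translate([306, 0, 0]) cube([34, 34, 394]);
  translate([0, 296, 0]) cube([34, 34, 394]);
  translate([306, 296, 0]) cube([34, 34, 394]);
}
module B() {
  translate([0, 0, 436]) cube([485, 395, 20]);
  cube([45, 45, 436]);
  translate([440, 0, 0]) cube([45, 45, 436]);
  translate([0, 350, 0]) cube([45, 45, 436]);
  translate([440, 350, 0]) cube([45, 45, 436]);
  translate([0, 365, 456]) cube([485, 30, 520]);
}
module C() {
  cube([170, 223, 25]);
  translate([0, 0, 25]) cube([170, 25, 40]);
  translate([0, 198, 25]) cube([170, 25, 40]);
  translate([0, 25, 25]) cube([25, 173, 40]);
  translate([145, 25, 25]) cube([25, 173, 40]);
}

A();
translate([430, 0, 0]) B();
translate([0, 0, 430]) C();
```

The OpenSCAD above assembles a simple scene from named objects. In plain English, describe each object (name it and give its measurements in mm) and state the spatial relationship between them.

A is a simple wooden stool: a rectangular seat 340 mm (x) by 330 mm (y), 36 mm thick, top face at z = 430 mm, on four square legs, each 34×34 mm in cross-section. The legs rest on z = 0, each flush with a corner of the seat.

B is a chair: 485×395 mm seat, 20 mm thick, top at z = 456 mm, on four 45 mm square corner legs flush with the seat edges. A 30 mm thick backrest slab spans the full seat width, extending 520 mm above the seat top, its back face flush with the seat's +y edge.

C is an open-topped rectangular box: outside dimensions 170×223×65 mm, with a uniform wall and base thickness of 25 mm. The base is a full 170×223 slab on the floor; four walls sit on top of the base. The front and back walls (the −y and +y sides) span the full width; the two side walls fit between them.

The chair is on the floor beside the stool on its +x side. The open box is on top of the stool.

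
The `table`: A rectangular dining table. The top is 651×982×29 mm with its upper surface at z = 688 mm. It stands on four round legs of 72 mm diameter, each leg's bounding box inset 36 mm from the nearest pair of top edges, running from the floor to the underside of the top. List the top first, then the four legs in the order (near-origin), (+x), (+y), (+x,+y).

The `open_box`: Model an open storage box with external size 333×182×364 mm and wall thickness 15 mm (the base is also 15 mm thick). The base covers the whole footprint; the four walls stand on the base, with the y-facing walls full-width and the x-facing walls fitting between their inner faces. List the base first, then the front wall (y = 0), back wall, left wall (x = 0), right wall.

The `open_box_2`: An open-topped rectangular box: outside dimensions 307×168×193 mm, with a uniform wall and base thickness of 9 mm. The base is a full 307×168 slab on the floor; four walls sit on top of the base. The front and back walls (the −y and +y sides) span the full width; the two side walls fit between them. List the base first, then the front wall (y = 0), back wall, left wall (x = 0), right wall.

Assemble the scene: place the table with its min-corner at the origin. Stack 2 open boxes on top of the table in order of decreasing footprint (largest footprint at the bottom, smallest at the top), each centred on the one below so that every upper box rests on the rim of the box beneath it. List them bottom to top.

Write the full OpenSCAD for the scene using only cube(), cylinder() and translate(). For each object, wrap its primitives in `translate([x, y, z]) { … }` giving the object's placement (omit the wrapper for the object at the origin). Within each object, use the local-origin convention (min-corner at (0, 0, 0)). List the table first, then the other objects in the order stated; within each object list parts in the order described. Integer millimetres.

translate([0, 0, 659]) cube([651, 982, 29]);
translate([72, 72, 0]) cylinder(h = 659, r = 36);
translate([579, 72, 0]) cylinder(h = 659, r = 36);
translate([72, 910, 0]) cylinder(h = 659, r = 36);
translate([579, 910, 0]) cylinder(h = 659, r = 36);
translate([159, 400, 688]) {
  cube([333, 182, 15]);
  translate([0, 0, 15]) cube([333, 15, 349]);
  translate([0, 167, 15]) cube([333, 15, 349]);
  translate([0, 15, 15]) cube([15, 152, 349]);
  translate([318, 15, 15]) cube([15, 152, 349]);
}
translate([172, 407, 1052]) {
  cube([307, 168, 9]);
  translate([0, 0, 9]) cube([307, 9, 184]);
  translate([0, 159, 9]) cube([307, 9, 184]);
  translate([0, 9, 9]) cube([9, 150, 184]);
  translate([298, 9, 9]) cube([9, 150, 184]);
}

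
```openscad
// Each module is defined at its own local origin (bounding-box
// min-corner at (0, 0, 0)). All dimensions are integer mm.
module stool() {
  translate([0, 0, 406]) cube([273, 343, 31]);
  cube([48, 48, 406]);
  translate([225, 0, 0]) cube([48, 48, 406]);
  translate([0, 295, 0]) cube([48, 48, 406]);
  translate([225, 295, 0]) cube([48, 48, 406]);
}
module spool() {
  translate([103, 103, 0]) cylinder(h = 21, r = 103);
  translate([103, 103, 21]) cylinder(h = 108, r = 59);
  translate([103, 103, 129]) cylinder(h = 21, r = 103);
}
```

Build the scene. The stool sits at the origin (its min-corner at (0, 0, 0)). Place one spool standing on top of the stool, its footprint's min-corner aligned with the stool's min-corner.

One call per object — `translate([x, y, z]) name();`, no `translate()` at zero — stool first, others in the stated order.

stool();
translate([0, 0, 437]) spool();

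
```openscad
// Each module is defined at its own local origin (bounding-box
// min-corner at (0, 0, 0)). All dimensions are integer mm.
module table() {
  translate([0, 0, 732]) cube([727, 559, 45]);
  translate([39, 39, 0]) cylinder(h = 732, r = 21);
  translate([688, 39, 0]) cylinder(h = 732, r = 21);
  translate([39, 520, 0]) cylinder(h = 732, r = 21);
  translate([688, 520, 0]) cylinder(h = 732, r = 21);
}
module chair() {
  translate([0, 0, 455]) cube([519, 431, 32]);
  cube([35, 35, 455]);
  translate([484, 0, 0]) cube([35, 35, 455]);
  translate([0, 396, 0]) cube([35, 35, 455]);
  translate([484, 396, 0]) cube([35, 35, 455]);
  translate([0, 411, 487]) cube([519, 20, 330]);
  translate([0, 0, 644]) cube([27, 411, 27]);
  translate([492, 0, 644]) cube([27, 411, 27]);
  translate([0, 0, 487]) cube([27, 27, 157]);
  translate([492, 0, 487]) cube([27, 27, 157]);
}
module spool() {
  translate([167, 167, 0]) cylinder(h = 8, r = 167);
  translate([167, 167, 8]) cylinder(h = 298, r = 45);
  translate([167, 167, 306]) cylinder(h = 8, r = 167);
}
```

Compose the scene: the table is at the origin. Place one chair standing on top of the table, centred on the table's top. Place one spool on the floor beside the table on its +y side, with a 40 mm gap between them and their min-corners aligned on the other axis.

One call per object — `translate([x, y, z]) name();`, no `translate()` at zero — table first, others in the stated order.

table();
translate([104, 64, 777]) chair();
translate([0, 599, 0]) spool();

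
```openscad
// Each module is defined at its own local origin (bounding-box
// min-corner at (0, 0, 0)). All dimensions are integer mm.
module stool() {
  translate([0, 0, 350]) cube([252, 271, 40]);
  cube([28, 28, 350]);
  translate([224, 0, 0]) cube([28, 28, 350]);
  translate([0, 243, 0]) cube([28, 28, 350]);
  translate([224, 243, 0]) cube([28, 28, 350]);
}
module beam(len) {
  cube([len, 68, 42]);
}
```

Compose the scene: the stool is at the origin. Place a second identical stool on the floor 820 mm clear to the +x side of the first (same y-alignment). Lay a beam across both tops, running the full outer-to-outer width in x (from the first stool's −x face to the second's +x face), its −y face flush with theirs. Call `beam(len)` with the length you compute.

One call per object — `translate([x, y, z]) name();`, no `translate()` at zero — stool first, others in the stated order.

stool();
translate([1072, 0, 0]) stool();
translate([0, 0, 390]) beam(1324);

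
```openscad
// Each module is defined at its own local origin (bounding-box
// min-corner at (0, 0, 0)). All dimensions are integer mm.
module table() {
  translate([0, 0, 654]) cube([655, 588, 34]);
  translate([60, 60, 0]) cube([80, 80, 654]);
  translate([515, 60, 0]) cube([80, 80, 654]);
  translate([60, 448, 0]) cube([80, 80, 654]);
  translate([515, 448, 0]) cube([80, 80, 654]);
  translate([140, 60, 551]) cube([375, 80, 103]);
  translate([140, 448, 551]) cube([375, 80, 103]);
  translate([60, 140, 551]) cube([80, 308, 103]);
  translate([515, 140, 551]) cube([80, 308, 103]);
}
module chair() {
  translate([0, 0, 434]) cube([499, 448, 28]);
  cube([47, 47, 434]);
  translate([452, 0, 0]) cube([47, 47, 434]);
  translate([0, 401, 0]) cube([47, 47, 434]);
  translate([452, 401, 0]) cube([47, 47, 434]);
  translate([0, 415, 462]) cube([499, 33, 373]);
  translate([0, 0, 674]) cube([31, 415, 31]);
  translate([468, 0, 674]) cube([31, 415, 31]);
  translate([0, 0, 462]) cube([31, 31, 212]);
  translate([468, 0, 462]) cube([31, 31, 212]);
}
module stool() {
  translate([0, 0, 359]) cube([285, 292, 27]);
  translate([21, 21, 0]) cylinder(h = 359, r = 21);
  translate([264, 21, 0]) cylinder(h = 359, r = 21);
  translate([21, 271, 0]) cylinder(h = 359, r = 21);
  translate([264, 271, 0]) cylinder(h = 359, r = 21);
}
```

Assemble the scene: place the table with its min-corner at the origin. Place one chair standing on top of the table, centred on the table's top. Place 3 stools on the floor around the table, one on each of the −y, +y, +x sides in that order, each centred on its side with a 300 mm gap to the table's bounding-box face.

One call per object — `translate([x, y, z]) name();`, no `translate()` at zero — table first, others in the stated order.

table();
translate([78, 70, 688]) chair();
translate([185, -592, 0]) stool();
translate([185, 888, 0]) stool();
translate([955, 148, 0]) stool();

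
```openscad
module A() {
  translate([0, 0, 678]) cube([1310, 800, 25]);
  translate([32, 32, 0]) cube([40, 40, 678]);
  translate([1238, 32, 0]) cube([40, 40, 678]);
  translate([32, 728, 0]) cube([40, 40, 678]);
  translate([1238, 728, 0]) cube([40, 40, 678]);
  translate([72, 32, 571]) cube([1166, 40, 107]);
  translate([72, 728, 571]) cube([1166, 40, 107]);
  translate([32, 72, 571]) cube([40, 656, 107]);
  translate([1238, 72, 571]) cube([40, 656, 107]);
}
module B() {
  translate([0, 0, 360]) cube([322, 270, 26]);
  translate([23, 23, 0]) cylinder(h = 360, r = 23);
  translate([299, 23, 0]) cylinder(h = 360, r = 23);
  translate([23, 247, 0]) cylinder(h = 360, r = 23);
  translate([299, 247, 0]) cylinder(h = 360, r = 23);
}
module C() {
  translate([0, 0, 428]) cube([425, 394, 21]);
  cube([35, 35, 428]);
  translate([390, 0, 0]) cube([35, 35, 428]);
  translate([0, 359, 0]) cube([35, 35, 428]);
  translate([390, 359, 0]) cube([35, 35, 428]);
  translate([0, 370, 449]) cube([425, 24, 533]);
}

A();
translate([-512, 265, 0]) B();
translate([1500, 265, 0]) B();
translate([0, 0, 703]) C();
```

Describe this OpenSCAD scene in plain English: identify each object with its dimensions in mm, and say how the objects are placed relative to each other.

A is a table: top 1310 mm (x) × 800 mm (y), 25 mm thick, upper face at z = 703 mm, on four 40×40 mm square legs, each inset 32 mm from the nearest pair of top edges, running from z = 0 to the bottom of the top. Four apron rails, 40 mm thick and 107 mm tall, run between adjacent legs with their top edges flush with the underside of the top and their outer faces flush with the legs' outer faces.

B is a four-legged stool. The seat is 322×270 mm, 26 mm thick, top at z = 386 mm. It stands on four round legs, each 46 mm in diameter, from z = 0 to the seat underside, each leg's axis is inset half a diameter from the nearest pair of seat edges (so the leg's bounding box is flush with the corner).

C is a chair: 425×394 mm seat, 21 mm thick, top at z = 449 mm, on four 35 mm square corner legs flush with the seat edges. A 24 mm thick backrest slab spans the full seat width, extending 533 mm above the seat top, its back face flush with the seat's +y edge.

Two stools sit around the table at the −x, +x sides. The chair is on top of the table.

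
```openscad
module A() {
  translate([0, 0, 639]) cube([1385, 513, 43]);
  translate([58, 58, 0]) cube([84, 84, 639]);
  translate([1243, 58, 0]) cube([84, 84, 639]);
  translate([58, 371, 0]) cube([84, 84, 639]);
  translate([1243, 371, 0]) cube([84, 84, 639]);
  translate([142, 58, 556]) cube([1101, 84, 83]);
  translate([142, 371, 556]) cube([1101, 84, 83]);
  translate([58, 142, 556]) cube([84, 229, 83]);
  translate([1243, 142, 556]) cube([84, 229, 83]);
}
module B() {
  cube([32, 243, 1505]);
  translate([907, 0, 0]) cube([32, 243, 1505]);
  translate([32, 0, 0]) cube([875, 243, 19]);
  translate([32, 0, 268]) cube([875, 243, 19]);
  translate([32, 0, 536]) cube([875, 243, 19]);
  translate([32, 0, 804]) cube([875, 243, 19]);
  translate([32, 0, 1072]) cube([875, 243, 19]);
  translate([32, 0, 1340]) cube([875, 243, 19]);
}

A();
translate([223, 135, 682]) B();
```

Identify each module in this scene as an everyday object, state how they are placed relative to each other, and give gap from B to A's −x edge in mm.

The bookshelf's min-x is at 223; the table's min-x is 0; gap = 223 mm.

A is a table. B is a bookshelf. The bookshelf is on top of the table, centred. The gap from the bookshelf to the table's −x edge is 223 mm.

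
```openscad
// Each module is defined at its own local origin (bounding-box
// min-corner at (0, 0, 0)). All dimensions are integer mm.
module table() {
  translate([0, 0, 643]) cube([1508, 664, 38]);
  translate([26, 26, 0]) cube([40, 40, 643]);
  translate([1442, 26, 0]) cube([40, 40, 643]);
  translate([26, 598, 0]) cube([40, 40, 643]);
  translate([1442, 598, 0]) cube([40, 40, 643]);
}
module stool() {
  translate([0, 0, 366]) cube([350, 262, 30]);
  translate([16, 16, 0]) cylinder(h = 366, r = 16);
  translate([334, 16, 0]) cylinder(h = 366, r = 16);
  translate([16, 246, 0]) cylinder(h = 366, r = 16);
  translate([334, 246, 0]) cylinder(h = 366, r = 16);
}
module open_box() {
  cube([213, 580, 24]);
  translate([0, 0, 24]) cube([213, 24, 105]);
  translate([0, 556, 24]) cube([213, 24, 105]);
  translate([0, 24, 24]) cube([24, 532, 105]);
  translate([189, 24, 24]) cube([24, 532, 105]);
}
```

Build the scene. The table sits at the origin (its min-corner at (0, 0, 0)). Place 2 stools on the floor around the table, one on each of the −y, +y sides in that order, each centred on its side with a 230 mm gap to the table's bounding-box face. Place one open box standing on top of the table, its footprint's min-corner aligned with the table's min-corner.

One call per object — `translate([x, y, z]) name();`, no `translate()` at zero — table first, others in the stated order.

table();
translate([579, -492, 0]) stool();
translate([579, 894, 0]) stool();
translate([0, 0, 681]) open_box();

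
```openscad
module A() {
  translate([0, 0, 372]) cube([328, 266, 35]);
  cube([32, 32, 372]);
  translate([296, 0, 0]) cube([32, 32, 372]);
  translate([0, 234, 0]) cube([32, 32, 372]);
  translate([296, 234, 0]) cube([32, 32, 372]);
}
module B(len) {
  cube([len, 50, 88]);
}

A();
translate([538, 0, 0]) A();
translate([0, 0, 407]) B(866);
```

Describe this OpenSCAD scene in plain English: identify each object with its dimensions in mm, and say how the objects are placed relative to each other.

A is a simple wooden stool: a rectangular seat 328 mm (x) by 266 mm (y), 35 mm thick, top face at z = 407 mm, on four square legs, each 32×32 mm in cross-section. The legs rest on z = 0, each flush with a corner of the seat.

B is a rectangular beam 866 mm long (x), 50 mm deep (y), 88 mm thick (z).

The beam spans the tops of two stools placed 210 mm apart, resting at z = 407 mm.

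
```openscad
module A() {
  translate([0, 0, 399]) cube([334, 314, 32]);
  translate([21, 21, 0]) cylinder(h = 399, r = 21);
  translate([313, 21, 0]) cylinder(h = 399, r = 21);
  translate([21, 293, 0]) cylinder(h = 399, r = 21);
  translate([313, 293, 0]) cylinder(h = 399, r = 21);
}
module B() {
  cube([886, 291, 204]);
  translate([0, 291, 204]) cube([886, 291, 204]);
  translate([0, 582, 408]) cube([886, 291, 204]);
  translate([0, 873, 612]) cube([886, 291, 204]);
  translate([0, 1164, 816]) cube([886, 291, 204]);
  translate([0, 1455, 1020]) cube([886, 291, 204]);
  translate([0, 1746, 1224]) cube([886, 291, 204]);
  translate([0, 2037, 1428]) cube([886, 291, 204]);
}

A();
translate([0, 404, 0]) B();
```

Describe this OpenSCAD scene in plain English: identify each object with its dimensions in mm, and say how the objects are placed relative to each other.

A is a simple wooden stool: a rectangular seat 334 mm (x) by 314 mm (y), 32 mm thick, top face at z = 431 mm, on four round legs, each 42 mm in diameter. The legs rest on z = 0, each leg's axis is inset half a diameter from the nearest pair of seat edges (so the leg's bounding box is flush with the corner).

B is a straight staircase of 8 solid steps. Each step is 886 mm wide (x), 291 mm deep (y, the going) and 204 mm tall (the rise). The first step rests on the floor; each subsequent step sits one going further in +y and one rise higher in +z, directly behind and above the previous step with no overlap.

The staircase is on the floor beside the stool on its +y side.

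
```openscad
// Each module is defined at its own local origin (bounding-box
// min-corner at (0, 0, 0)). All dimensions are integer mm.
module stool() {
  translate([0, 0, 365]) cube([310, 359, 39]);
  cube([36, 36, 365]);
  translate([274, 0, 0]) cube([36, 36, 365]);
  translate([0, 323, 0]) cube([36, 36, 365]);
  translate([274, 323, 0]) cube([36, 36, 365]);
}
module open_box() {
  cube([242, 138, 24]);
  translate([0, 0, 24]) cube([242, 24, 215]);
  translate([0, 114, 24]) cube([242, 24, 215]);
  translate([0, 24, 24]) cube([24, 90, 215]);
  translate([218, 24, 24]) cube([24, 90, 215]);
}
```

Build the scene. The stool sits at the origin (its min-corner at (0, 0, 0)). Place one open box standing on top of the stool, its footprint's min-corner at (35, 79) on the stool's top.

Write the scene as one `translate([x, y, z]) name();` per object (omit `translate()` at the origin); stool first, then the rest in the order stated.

stool();
translate([35, 79, 404]) open_box();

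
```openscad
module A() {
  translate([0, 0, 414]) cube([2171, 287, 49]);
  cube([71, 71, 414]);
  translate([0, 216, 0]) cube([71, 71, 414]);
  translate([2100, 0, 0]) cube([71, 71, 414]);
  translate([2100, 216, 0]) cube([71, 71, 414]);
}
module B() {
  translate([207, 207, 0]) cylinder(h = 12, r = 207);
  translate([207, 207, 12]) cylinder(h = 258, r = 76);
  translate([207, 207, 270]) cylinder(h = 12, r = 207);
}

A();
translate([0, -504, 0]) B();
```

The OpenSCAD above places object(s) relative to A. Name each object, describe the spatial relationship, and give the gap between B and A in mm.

A is a bench. B is a spool. The spool is on the floor beside the bench on its −y side. The gap between the spool and the bench is 90 mm.

The spool's nearest face is 90 mm from the bench's −y face.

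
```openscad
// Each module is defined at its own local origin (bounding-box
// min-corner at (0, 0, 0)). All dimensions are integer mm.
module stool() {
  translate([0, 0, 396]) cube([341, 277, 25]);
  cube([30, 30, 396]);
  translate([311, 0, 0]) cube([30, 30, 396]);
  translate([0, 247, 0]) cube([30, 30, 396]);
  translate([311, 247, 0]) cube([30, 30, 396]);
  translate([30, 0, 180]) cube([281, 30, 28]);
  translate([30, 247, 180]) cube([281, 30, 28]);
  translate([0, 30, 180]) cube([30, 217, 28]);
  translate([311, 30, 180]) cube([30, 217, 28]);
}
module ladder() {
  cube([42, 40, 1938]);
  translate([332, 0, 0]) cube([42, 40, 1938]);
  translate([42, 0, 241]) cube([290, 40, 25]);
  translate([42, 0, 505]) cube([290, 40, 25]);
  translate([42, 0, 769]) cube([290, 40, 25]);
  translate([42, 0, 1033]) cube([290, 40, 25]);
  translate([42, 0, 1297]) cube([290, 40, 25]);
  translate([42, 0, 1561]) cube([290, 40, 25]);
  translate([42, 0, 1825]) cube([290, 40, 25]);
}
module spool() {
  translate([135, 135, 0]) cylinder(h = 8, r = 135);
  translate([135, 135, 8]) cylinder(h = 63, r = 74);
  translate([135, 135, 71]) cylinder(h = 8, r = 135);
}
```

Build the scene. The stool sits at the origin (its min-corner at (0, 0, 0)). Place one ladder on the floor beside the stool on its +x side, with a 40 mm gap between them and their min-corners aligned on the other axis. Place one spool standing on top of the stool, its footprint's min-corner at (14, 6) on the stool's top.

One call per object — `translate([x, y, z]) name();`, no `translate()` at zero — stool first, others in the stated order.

stool();
translate([381, 0, 0]) ladder();
translate([14, 6, 421]) spool();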